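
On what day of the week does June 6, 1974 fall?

Thursday

Doomsday rule: the anchor day for the 1900s is Wednesday. For year 74: 74÷12 = 6 r 2, and 2÷4 = 0, so 6+2+0 = 8.
Wednesday + 8 ≡ Thursday — that's 1974's doomsday.
In June the doomsday date is Jun 6.
Jun 6 is the doomsday itself: Thursday.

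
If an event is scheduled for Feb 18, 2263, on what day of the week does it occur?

Wednesday

Doomsday rule: the anchor day for the 2200s is Friday. For year 63: 63÷12 = 5 r 3, and 3÷4 = 0, so 5+3+0 = 8.
Friday + 8 ≡ Saturday — that's 2263's doomsday.
In February the doomsday date is Feb 28 (2263 is not a leap year).
Feb 18 is 10 days before Feb 28; 10 mod 7 = 3, so Saturday − 3 = Wednesday.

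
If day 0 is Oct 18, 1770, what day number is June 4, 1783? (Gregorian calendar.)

Oct 18, 1770 → Oct 18, 1771: 365 days.
Oct 18, 1771 → Oct 18, 1772: 366 days (Feb 29, 1772 is in that span).
Oct 18, 1772 → Oct 18, 1773: 365 days.
Oct 18, 1773 → Oct 18, 1774: 365 days.
Oct 18, 1774 → Oct 18, 1775: 365 days.
Oct 18, 1775 → Oct 18, 1776: 366 days (Feb 29, 1776 is in that span).
Oct 18, 1776 → Oct 18, 1777: 365 days.
Oct 18, 1777 → Oct 18, 1778: 365 days.
Oct 18, 1778 → Oct 18, 1779: 365 days.
Oct 18, 1779 → Oct 18, 1780: 366 days (Feb 29, 1780 is in that span).
Oct 18, 1780 → Oct 18, 1781: 365 days.
Oct 18, 1781 → Oct 18, 1782: 365 days.
Oct 18, 1782 → Nov 18, 1782: 31 days (October has 31).
Nov 18, 1782 → Dec 18, 1782: 30 days (November has 30).
Dec 18, 1782 → Jan 18, 1783: 31 days (December has 31).
Jan 18, 1783 → Feb 18, 1783: 31 days (January has 31).
Feb 18, 1783 → Mar 18, 1783: 28 days (February has 28).
Mar 18, 1783 → Apr 18, 1783: 31 days (March has 31).
Apr 18, 1783 → May 18, 1783: 30 days (April has 30).
May 18, 1783 → Jun 4, 1783: 17 days.
Total: 4612 days.

4612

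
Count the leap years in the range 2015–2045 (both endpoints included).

Multiples of 4 in [2015,2045]: 8.
Of those, multiples of 100: 0 (not leap unless ÷400).
Multiples of 400: 0.
Leap years = 8 − 0 + 0 = 8.

8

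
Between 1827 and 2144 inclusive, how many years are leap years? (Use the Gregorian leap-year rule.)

Multiples of 4 in [1827,2144]: 80.
Of those, multiples of 100: 3 (not leap unless ÷400).
Multiples of 400: 1.
Leap years = 80 − 3 + 1 = 78.

78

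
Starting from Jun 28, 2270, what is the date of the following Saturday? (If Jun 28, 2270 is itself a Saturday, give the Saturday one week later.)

July 2, 2270

Jun 28, 2270 is a Tuesday.
From Tuesday to the next Saturday is 4 days.
Jun 28, 2270 + 4 = Jul 2, 2270.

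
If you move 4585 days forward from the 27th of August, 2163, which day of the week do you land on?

Saturday

Aug 27, 2163 is a Saturday.
4585 mod 7 = 0, so 4585 days after a Saturday is Saturday + 0 = Saturday.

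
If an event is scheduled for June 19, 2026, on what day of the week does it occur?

January 1, 2026 is a Thursday.
Jan 1, 2026 → Feb 1, 2026: 31 days (January has 31).
Feb 1, 2026 → Mar 1, 2026: 28 days (February has 28).
Mar 1, 2026 → Apr 1, 2026: 31 days (March has 31).
Apr 1, 2026 → May 1, 2026: 30 days (April has 30).
May 1, 2026 → Jun 1, 2026: 31 days (May has 31).
Jun 1, 2026 → Jun 19, 2026: 18 days.
Total: 169 days.
169 mod 7 = 1, so Thursday + 1 = Friday.

Friday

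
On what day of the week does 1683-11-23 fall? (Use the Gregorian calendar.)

Tuesday

Doomsday rule: the anchor day for the 1600s is Tuesday. For year 83: 83÷12 = 6 r 11, and 11÷4 = 2, so 6+11+2 = 19.
Tuesday + 19 ≡ Sunday — that's 1683's doomsday.
In November the doomsday date is Nov 7.
Nov 23 is 16 days after Nov 7; 16 mod 7 = 2, so Sunday + 2 = Tuesday.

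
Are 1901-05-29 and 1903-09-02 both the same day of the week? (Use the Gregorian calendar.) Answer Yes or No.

From May 29, 1901 to Sep 2, 1903 is 826 days.
826 mod 7 = 0, so they are the same weekday.
(May 29, 1901 is a Wednesday; Sep 2, 1903 is a Wednesday.)

Yes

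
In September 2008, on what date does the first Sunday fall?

September 1, 2008 is a Monday.
The first Sunday is therefore September 7 (6 days later).

September 7, 2008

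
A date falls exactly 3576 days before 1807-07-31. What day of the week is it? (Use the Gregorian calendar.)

Saturday

First find the weekday of Jul 31, 1807. Doomsday rule: the anchor day for the 1800s is Friday. For year 07: 7÷12 = 0 r 7, and 7÷4 = 1, so 0+7+1 = 8.
Friday + 8 ≡ Saturday — that's 1807's doomsday.
In July the doomsday date is Jul 11.
Jul 31 is 20 days after Jul 11; 20 mod 7 = 6, so Saturday + 6 = Friday.
3576 mod 7 = 6, so 3576 days before a Friday is Friday − 6 = Saturday.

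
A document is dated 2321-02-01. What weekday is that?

Tuesday

Doomsday rule: the anchor day for the 2300s is Wednesday. For year 21: 21÷12 = 1 r 9, and 9÷4 = 2, so 1+9+2 = 12.
Wednesday + 12 ≡ Monday — that's 2321's doomsday.
In February the doomsday date is Feb 28 (2321 is not a leap year).
Feb 1 is 27 days before Feb 28; 27 mod 7 = 6, so Monday − 6 = Tuesday.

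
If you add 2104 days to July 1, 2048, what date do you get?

+365 (one year) → Jul 1, 2049 (1739 left).
+365 (one year) → Jul 1, 2050 (1374 left).
+365 (one year) → Jul 1, 2051 (1009 left).
+366 (one year; includes Feb 29, 2052) → Jul 1, 2052 (643 left).
+365 (one year) → Jul 1, 2053 (278 left).
Jul has 31 days: +31 → Aug 1, 2053 (247 left).
Aug has 31 days: +31 → Sep 1, 2053 (216 left).
Sep has 30 days: +30 → Oct 1, 2053 (186 left).
Oct has 31 days: +31 → Nov 1, 2053 (155 left).
Nov has 30 days: +30 → Dec 1, 2053 (125 left).
Dec has 31 days: +31 → Jan 1, 2054 (94 left).
Jan has 31 days: +31 → Feb 1, 2054 (63 left).
Feb has 28 days: +28 → Mar 1, 2054 (35 left).
Mar has 31 days: +31 → Apr 1, 2054 (4 left).
+4 → Apr 5, 2054.

April 5, 2054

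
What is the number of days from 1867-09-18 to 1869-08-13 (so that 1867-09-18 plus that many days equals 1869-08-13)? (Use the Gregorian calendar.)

Sep 18, 1867 → Sep 18, 1868: 366 days (Feb 29, 1868 is in that span).
Sep 18, 1868 → Oct 18, 1868: 30 days (September has 30).
Oct 18, 1868 → Nov 18, 1868: 31 days (October has 31).
Nov 18, 1868 → Dec 18, 1868: 30 days (November has 30).
Dec 18, 1868 → Jan 18, 1869: 31 days (December has 31).
Jan 18, 1869 → Feb 18, 1869: 31 days (January has 31).
Feb 18, 1869 → Mar 18, 1869: 28 days (February has 28).
Mar 18, 1869 → Apr 18, 1869: 31 days (March has 31).
Apr 18, 1869 → May 18, 1869: 30 days (April has 30).
May 18, 1869 → Jun 18, 1869: 31 days (May has 31).
Jun 18, 1869 → Jul 18, 1869: 30 days (June has 30).
Jul 18, 1869 → Aug 13, 1869: 26 days.
Total: 695 days.

695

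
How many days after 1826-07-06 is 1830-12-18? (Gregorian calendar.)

1626

Jul 6, 1826 → Jul 6, 1827: 365 days.
Jul 6, 1827 → Jul 6, 1828: 366 days (Feb 29, 1828 is in that span).
Jul 6, 1828 → Jul 6, 1829: 365 days.
Jul 6, 1829 → Jul 6, 1830: 365 days.
Jul 6, 1830 → Aug 6, 1830: 31 days (July has 31).
Aug 6, 1830 → Sep 6, 1830: 31 days (August has 31).
Sep 6, 1830 → Oct 6, 1830: 30 days (September has 30).
Oct 6, 1830 → Nov 6, 1830: 31 days (October has 31).
Nov 6, 1830 → Dec 6, 1830: 30 days (November has 30).
Dec 6, 1830 → Dec 18, 1830: 12 days.
Total: 1626 days.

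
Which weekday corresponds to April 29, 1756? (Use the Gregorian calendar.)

Doomsday rule: the anchor day for the 1700s is Sunday. For year 56: 56÷12 = 4 r 8, and 8÷4 = 2, so 4+8+2 = 14.
Sunday + 14 ≡ Sunday — that's 1756's doomsday.
In April the doomsday date is Apr 4.
Apr 29 is 25 days after Apr 4; 25 mod 7 = 4, so Sunday + 4 = Thursday.

Thursday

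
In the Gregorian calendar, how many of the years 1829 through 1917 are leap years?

Multiples of 4 in [1829,1917]: 22.
Of those, multiples of 100: 1 (not leap unless ÷400).
Multiples of 400: 0.
Leap years = 22 − 1 + 0 = 21.

21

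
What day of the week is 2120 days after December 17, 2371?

Dec 17, 2371 is a Friday.
2120 mod 7 = 6, so 2120 days after a Friday is Friday + 6 = Thursday.

Thursday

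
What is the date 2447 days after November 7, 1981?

July 20, 1988

+365 (one year) → Nov 7, 1982 (2082 left).
+365 (one year) → Nov 7, 1983 (1717 left).
+366 (one year; includes Feb 29, 1984) → Nov 7, 1984 (1351 left).
+365 (one year) → Nov 7, 1985 (986 left).
+365 (one year) → Nov 7, 1986 (621 left).
+365 (one year) → Nov 7, 1987 (256 left).
Nov has 30 days: +24 → Dec 1, 1987 (232 left).
Dec has 31 days: +31 → Jan 1, 1988 (201 left).
Jan has 31 days: +31 → Feb 1, 1988 (170 left).
Feb has 29 days: +29 → Mar 1, 1988 (141 left).
Mar has 31 days: +31 → Apr 1, 1988 (110 left).
Apr has 30 days: +30 → May 1, 1988 (80 left).
May has 31 days: +31 → Jun 1, 1988 (49 left).
Jun has 30 days: +30 → Jul 1, 1988 (19 left).
+19 → Jul 20, 1988.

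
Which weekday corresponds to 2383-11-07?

Monday

Doomsday rule: the anchor day for the 2300s is Wednesday. For year 83: 83÷12 = 6 r 11, and 11÷4 = 2, so 6+11+2 = 19.
Wednesday + 19 ≡ Monday — that's 2383's doomsday.
In November the doomsday date is Nov 7.
Nov 7 is the doomsday itself: Monday.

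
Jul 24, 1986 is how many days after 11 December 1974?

Dec 11, 1974 → Dec 11, 1975: 365 days.
Dec 11, 1975 → Dec 11, 1976: 366 days (Feb 29, 1976 is in that span).
Dec 11, 1976 → Dec 11, 1977: 365 days.
Dec 11, 1977 → Dec 11, 1978: 365 days.
Dec 11, 1978 → Dec 11, 1979: 365 days.
Dec 11, 1979 → Dec 11, 1980: 366 days (Feb 29, 1980 is in that span).
Dec 11, 1980 → Dec 11, 1981: 365 days.
Dec 11, 1981 → Dec 11, 1982: 365 days.
Dec 11, 1982 → Dec 11, 1983: 365 days.
Dec 11, 1983 → Dec 11, 1984: 366 days (Feb 29, 1984 is in that span).
Dec 11, 1984 → Dec 11, 1985: 365 days.
Dec 11, 1985 → Jan 11, 1986: 31 days (December has 31).
Jan 11, 1986 → Feb 11, 1986: 31 days (January has 31).
Feb 11, 1986 → Mar 11, 1986: 28 days (February has 28).
Mar 11, 1986 → Apr 11, 1986: 31 days (March has 31).
Apr 11, 1986 → May 11, 1986: 30 days (April has 30).
May 11, 1986 → Jun 11, 1986: 31 days (May has 31).
Jun 11, 1986 → Jul 11, 1986: 30 days (June has 30).
Jul 11, 1986 → Jul 24, 1986: 13 days.
Total: 4243 days.

4243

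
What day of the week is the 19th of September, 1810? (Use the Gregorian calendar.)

Wednesday

Doomsday rule: the anchor day for the 1800s is Friday. For year 10: 10÷12 = 0 r 10, and 10÷4 = 2, so 0+10+2 = 12.
Friday + 12 ≡ Wednesday — that's 1810's doomsday.
In September the doomsday date is Sep 5.
Sep 19 is 14 days after Sep 5; 14 mod 7 = 0, so Wednesday + 0 = Wednesday.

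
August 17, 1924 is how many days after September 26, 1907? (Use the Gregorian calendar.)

6170

Sep 26, 1907 → Sep 26, 1908: 366 days (Feb 29, 1908 is in that span).
Sep 26, 1908 → Sep 26, 1909: 365 days.
Sep 26, 1909 → Sep 26, 1910: 365 days.
Sep 26, 1910 → Sep 26, 1911: 365 days.
Sep 26, 1911 → Sep 26, 1912: 366 days (Feb 29, 1912 is in that span).
Sep 26, 1912 → Sep 26, 1913: 365 days.
Sep 26, 1913 → Sep 26, 1914: 365 days.
Sep 26, 1914 → Sep 26, 1915: 365 days.
Sep 26, 1915 → Sep 26, 1916: 366 days (Feb 29, 1916 is in that span).
Sep 26, 1916 → Sep 26, 1917: 365 days.
Sep 26, 1917 → Sep 26, 1918: 365 days.
Sep 26, 1918 → Sep 26, 1919: 365 days.
Sep 26, 1919 → Sep 26, 1920: 366 days (Feb 29, 1920 is in that span).
Sep 26, 1920 → Sep 26, 1921: 365 days.
Sep 26, 1921 → Sep 26, 1922: 365 days.
Sep 26, 1922 → Sep 26, 1923: 365 days.
Sep 26, 1923 → Oct 26, 1923: 30 days (September has 30).
Oct 26, 1923 → Nov 26, 1923: 31 days (October has 31).
Nov 26, 1923 → Dec 26, 1923: 30 days (November has 30).
Dec 26, 1923 → Jan 26, 1924: 31 days (December has 31).
Jan 26, 1924 → Feb 26, 1924: 31 days (January has 31).
Feb 26, 1924 → Mar 26, 1924: 29 days (February has 29).
Mar 26, 1924 → Apr 26, 1924: 31 days (March has 31).
Apr 26, 1924 → May 26, 1924: 30 days (April has 30).
May 26, 1924 → Jun 26, 1924: 31 days (May has 31).
Jun 26, 1924 → Jul 26, 1924: 30 days (June has 30).
Jul 26, 1924 → Aug 17, 1924: 22 days.
Total: 6170 days.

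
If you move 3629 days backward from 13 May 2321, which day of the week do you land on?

Tuesday

First find the weekday of May 13, 2321. Doomsday rule: the anchor day for the 2300s is Wednesday. For year 21: 21÷12 = 1 r 9, and 9÷4 = 2, so 1+9+2 = 12.
Wednesday + 12 ≡ Monday — that's 2321's doomsday.
In May the doomsday date is May 9.
May 13 is 4 days after May 9; 4 mod 7 = 4, so Monday + 4 = Friday.
3629 mod 7 = 3, so 3629 days before a Friday is Friday − 3 = Tuesday.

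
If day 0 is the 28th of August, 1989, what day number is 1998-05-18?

3185

Aug 28, 1989 → Aug 28, 1990: 365 days.
Aug 28, 1990 → Aug 28, 1991: 365 days.
Aug 28, 1991 → Aug 28, 1992: 366 days (Feb 29, 1992 is in that span).
Aug 28, 1992 → Aug 28, 1993: 365 days.
Aug 28, 1993 → Aug 28, 1994: 365 days.
Aug 28, 1994 → Aug 28, 1995: 365 days.
Aug 28, 1995 → Aug 28, 1996: 366 days (Feb 29, 1996 is in that span).
Aug 28, 1996 → Aug 28, 1997: 365 days.
Aug 28, 1997 → Sep 28, 1997: 31 days (August has 31).
Sep 28, 1997 → Oct 28, 1997: 30 days (September has 30).
Oct 28, 1997 → Nov 28, 1997: 31 days (October has 31).
Nov 28, 1997 → Dec 28, 1997: 30 days (November has 30).
Dec 28, 1997 → Jan 28, 1998: 31 days (December has 31).
Jan 28, 1998 → Feb 28, 1998: 31 days (January has 31).
Feb 28, 1998 → Mar 28, 1998: 28 days (February has 28).
Mar 28, 1998 → Apr 28, 1998: 31 days (March has 31).
Apr 28, 1998 → May 18, 1998: 20 days.
Total: 3185 days.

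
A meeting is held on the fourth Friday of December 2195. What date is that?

December 1, 2195 is a Tuesday.
The first Friday is therefore December 4 (3 days later).
The fourth Friday is 4 + 3×7 = December 25.

December 25, 2195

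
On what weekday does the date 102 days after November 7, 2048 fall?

First find the weekday of Nov 7, 2048. Doomsday rule: the anchor day for the 2000s is Tuesday. For year 48: 48÷12 = 4 r 0, and 0÷4 = 0, so 4+0+0 = 4.
Tuesday + 4 ≡ Saturday — that's 2048's doomsday.
In November the doomsday date is Nov 7.
Nov 7 is the doomsday itself: Saturday.
102 mod 7 = 4, so 102 days after a Saturday is Saturday + 4 = Wednesday.

Wednesday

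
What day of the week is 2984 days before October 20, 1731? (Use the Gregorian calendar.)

First find the weekday of Oct 20, 1731. Doomsday rule: the anchor day for the 1700s is Sunday. For year 31: 31÷12 = 2 r 7, and 7÷4 = 1, so 2+7+1 = 10.
Sunday + 10 ≡ Wednesday — that's 1731's doomsday.
In October the doomsday date is Oct 10.
Oct 20 is 10 days after Oct 10; 10 mod 7 = 3, so Wednesday + 3 = Saturday.
2984 mod 7 = 2, so 2984 days before a Saturday is Saturday − 2 = Thursday.

Thursday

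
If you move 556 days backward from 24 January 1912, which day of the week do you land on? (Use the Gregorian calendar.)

Sunday

Jan 24, 1912 is a Wednesday.
556 mod 7 = 3, so 556 days before a Wednesday is Wednesday − 3 = Sunday.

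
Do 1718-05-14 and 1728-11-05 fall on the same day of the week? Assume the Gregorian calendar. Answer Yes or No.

From May 14, 1718 to Nov 5, 1728 is 3828 days.
3828 mod 7 = 6, so they are different weekdays.
(May 14, 1718 is a Saturday; Nov 5, 1728 is a Friday.)

No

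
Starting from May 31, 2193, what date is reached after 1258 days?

+365 (one year) → May 31, 2194 (893 left).
+365 (one year) → May 31, 2195 (528 left).
+366 (one year; includes Feb 29, 2196) → May 31, 2196 (162 left).
May has 31 days: +1 → Jun 1, 2196 (161 left).
Jun has 30 days: +30 → Jul 1, 2196 (131 left).
Jul has 31 days: +31 → Aug 1, 2196 (100 left).
Aug has 31 days: +31 → Sep 1, 2196 (69 left).
Sep has 30 days: +30 → Oct 1, 2196 (39 left).
Oct has 31 days: +31 → Nov 1, 2196 (8 left).
+8 → Nov 9, 2196.

November 9, 2196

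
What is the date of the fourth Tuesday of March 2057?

March 27, 2057

March 1, 2057 is a Thursday.
The first Tuesday is therefore March 6 (5 days later).
The fourth Tuesday is 6 + 3×7 = March 27.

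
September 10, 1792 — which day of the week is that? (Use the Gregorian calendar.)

Monday

Doomsday rule: the anchor day for the 1700s is Sunday. For year 92: 92÷12 = 7 r 8, and 8÷4 = 2, so 7+8+2 = 17.
Sunday + 17 ≡ Wednesday — that's 1792's doomsday.
In September the doomsday date is Sep 5.
Sep 10 is 5 days after Sep 5; 5 mod 7 = 5, so Wednesday + 5 = Monday.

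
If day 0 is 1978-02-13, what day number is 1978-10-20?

249

Feb 13, 1978 → Mar 13, 1978: 28 days (February has 28).
Mar 13, 1978 → Apr 13, 1978: 31 days (March has 31).
Apr 13, 1978 → May 13, 1978: 30 days (April has 30).
May 13, 1978 → Jun 13, 1978: 31 days (May has 31).
Jun 13, 1978 → Jul 13, 1978: 30 days (June has 30).
Jul 13, 1978 → Aug 13, 1978: 31 days (July has 31).
Aug 13, 1978 → Sep 13, 1978: 31 days (August has 31).
Sep 13, 1978 → Oct 13, 1978: 30 days (September has 30).
Oct 13, 1978 → Oct 20, 1978: 7 days.
Total: 249 days.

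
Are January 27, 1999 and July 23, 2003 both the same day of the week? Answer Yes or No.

From Jan 27, 1999 to Jul 23, 2003 is 1638 days.
1638 mod 7 = 0, so they are the same weekday.
(Jan 27, 1999 is a Wednesday; Jul 23, 2003 is a Wednesday.)

Yes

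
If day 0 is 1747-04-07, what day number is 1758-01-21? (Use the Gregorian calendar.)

Apr 7, 1747 → Apr 7, 1748: 366 days (Feb 29, 1748 is in that span).
Apr 7, 1748 → Apr 7, 1749: 365 days.
Apr 7, 1749 → Apr 7, 1750: 365 days.
Apr 7, 1750 → Apr 7, 1751: 365 days.
Apr 7, 1751 → Apr 7, 1752: 366 days (Feb 29, 1752 is in that span).
Apr 7, 1752 → Apr 7, 1753: 365 days.
Apr 7, 1753 → Apr 7, 1754: 365 days.
Apr 7, 1754 → Apr 7, 1755: 365 days.
Apr 7, 1755 → Apr 7, 1756: 366 days (Feb 29, 1756 is in that span).
Apr 7, 1756 → Apr 7, 1757: 365 days.
Apr 7, 1757 → May 7, 1757: 30 days (April has 30).
May 7, 1757 → Jun 7, 1757: 31 days (May has 31).
Jun 7, 1757 → Jul 7, 1757: 30 days (June has 30).
Jul 7, 1757 → Aug 7, 1757: 31 days (July has 31).
Aug 7, 1757 → Sep 7, 1757: 31 days (August has 31).
Sep 7, 1757 → Oct 7, 1757: 30 days (September has 30).
Oct 7, 1757 → Nov 7, 1757: 31 days (October has 31).
Nov 7, 1757 → Dec 7, 1757: 30 days (November has 30).
Dec 7, 1757 → Jan 7, 1758: 31 days (December has 31).
Jan 7, 1758 → Jan 21, 1758: 14 days.
Total: 3942 days.

3942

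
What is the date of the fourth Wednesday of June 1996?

June 1, 1996 is a Saturday.
The first Wednesday is therefore June 5 (4 days later).
The fourth Wednesday is 5 + 3×7 = June 26.

June 26, 1996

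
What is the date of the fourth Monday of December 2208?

December 26, 2208

December 1, 2208 is a Thursday.
The first Monday is therefore December 5 (4 days later).
The fourth Monday is 5 + 3×7 = December 26.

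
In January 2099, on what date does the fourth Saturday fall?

January 1, 2099 is a Thursday.
The first Saturday is therefore January 3 (2 days later).
The fourth Saturday is 3 + 3×7 = January 24.

January 24, 2099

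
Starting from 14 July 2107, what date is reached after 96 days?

Jul has 31 days: +18 → Aug 1, 2107 (78 left).
Aug has 31 days: +31 → Sep 1, 2107 (47 left).
Sep has 30 days: +30 → Oct 1, 2107 (17 left).
+17 → Oct 18, 2107.

October 18, 2107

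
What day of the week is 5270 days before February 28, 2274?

Sunday

Feb 28, 2274 is a Saturday.
5270 mod 7 = 6, so 5270 days before a Saturday is Saturday − 6 = Sunday.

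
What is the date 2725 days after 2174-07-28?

+365 (one year) → Jul 28, 2175 (2360 left).
+366 (one year; includes Feb 29, 2176) → Jul 28, 2176 (1994 left).
+365 (one year) → Jul 28, 2177 (1629 left).
+365 (one year) → Jul 28, 2178 (1264 left).
+365 (one year) → Jul 28, 2179 (899 left).
+366 (one year; includes Feb 29, 2180) → Jul 28, 2180 (533 left).
+365 (one year) → Jul 28, 2181 (168 left).
Jul has 31 days: +4 → Aug 1, 2181 (164 left).
Aug has 31 days: +31 → Sep 1, 2181 (133 left).
Sep has 30 days: +30 → Oct 1, 2181 (103 left).
Oct has 31 days: +31 → Nov 1, 2181 (72 left).
Nov has 30 days: +30 → Dec 1, 2181 (42 left).
Dec has 31 days: +31 → Jan 1, 2182 (11 left).
+11 → Jan 12, 2182.

January 12, 2182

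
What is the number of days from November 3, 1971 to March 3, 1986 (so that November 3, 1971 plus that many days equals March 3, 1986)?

Nov 3, 1971 → Nov 3, 1972: 366 days (Feb 29, 1972 is in that span).
Nov 3, 1972 → Nov 3, 1973: 365 days.
Nov 3, 1973 → Nov 3, 1974: 365 days.
Nov 3, 1974 → Nov 3, 1975: 365 days.
Nov 3, 1975 → Nov 3, 1976: 366 days (Feb 29, 1976 is in that span).
Nov 3, 1976 → Nov 3, 1977: 365 days.
Nov 3, 1977 → Nov 3, 1978: 365 days.
Nov 3, 1978 → Nov 3, 1979: 365 days.
Nov 3, 1979 → Nov 3, 1980: 366 days (Feb 29, 1980 is in that span).
Nov 3, 1980 → Nov 3, 1981: 365 days.
Nov 3, 1981 → Nov 3, 1982: 365 days.
Nov 3, 1982 → Nov 3, 1983: 365 days.
Nov 3, 1983 → Nov 3, 1984: 366 days (Feb 29, 1984 is in that span).
Nov 3, 1984 → Nov 3, 1985: 365 days.
Nov 3, 1985 → Dec 3, 1985: 30 days (November has 30).
Dec 3, 1985 → Jan 3, 1986: 31 days (December has 31).
Jan 3, 1986 → Feb 3, 1986: 31 days (January has 31).
Feb 3, 1986 → Mar 3, 1986: 28 days.
Total: 5234 days.

5234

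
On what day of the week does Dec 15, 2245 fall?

Doomsday rule: the anchor day for the 2200s is Friday. For year 45: 45÷12 = 3 r 9, and 9÷4 = 2, so 3+9+2 = 14.
Friday + 14 ≡ Friday — that's 2245's doomsday.
In December the doomsday date is Dec 12.
Dec 15 is 3 days after Dec 12; 3 mod 7 = 3, so Friday + 3 = Monday.

Monday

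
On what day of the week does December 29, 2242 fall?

Thursday

Doomsday rule: the anchor day for the 2200s is Friday. For year 42: 42÷12 = 3 r 6, and 6÷4 = 1, so 3+6+1 = 10.
Friday + 10 ≡ Monday — that's 2242's doomsday.
In December the doomsday date is Dec 12.
Dec 29 is 17 days after Dec 12; 17 mod 7 = 3, so Monday + 3 = Thursday.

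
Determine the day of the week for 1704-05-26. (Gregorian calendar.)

Monday

Doomsday rule: the anchor day for the 1700s is Sunday. For year 04: 4÷12 = 0 r 4, and 4÷4 = 1, so 0+4+1 = 5.
Sunday + 5 ≡ Friday — that's 1704's doomsday.
In May the doomsday date is May 9.
May 26 is 17 days after May 9; 17 mod 7 = 3, so Friday + 3 = Monday.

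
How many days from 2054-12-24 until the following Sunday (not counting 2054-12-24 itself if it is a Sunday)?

3

Dec 24, 2054 is a Thursday.
From Thursday to the next Sunday is 3 days.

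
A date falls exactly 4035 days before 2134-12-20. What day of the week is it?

Dec 20, 2134 is a Monday.
4035 mod 7 = 3, so 4035 days before a Monday is Monday − 3 = Friday.

Friday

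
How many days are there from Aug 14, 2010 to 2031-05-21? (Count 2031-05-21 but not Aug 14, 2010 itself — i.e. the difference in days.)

7585

Aug 14, 2010 → Aug 14, 2011: 365 days.
Aug 14, 2011 → Aug 14, 2012: 366 days (Feb 29, 2012 is in that span).
Aug 14, 2012 → Aug 14, 2013: 365 days.
Aug 14, 2013 → Aug 14, 2014: 365 days.
Aug 14, 2014 → Aug 14, 2015: 365 days.
Aug 14, 2015 → Aug 14, 2016: 366 days (Feb 29, 2016 is in that span).
Aug 14, 2016 → Aug 14, 2017: 365 days.
Aug 14, 2017 → Aug 14, 2018: 365 days.
Aug 14, 2018 → Aug 14, 2019: 365 days.
Aug 14, 2019 → Aug 14, 2020: 366 days (Feb 29, 2020 is in that span).
Aug 14, 2020 → Aug 14, 2021: 365 days.
Aug 14, 2021 → Aug 14, 2022: 365 days.
Aug 14, 2022 → Aug 14, 2023: 365 days.
Aug 14, 2023 → Aug 14, 2024: 366 days (Feb 29, 2024 is in that span).
Aug 14, 2024 → Aug 14, 2025: 365 days.
Aug 14, 2025 → Aug 14, 2026: 365 days.
Aug 14, 2026 → Aug 14, 2027: 365 days.
Aug 14, 2027 → Aug 14, 2028: 366 days (Feb 29, 2028 is in that span).
Aug 14, 2028 → Aug 14, 2029: 365 days.
Aug 14, 2029 → Aug 14, 2030: 365 days.
Aug 14, 2030 → Sep 14, 2030: 31 days (August has 31).
Sep 14, 2030 → Oct 14, 2030: 30 days (September has 30).
Oct 14, 2030 → Nov 14, 2030: 31 days (October has 31).
Nov 14, 2030 → Dec 14, 2030: 30 days (November has 30).
Dec 14, 2030 → Jan 14, 2031: 31 days (December has 31).
Jan 14, 2031 → Feb 14, 2031: 31 days (January has 31).
Feb 14, 2031 → Mar 14, 2031: 28 days (February has 28).
Mar 14, 2031 → Apr 14, 2031: 31 days (March has 31).
Apr 14, 2031 → May 14, 2031: 30 days (April has 30).
May 14, 2031 → May 21, 2031: 7 days.
Total: 7585 days.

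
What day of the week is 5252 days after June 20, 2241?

First find the weekday of Jun 20, 2241. Doomsday rule: the anchor day for the 2200s is Friday. For year 41: 41÷12 = 3 r 5, and 5÷4 = 1, so 3+5+1 = 9.
Friday + 9 ≡ Sunday — that's 2241's doomsday.
In June the doomsday date is Jun 6.
Jun 20 is 14 days after Jun 6; 14 mod 7 = 0, so Sunday + 0 = Sunday.
5252 mod 7 = 2, so 5252 days after a Sunday is Sunday + 2 = Tuesday.

Tuesday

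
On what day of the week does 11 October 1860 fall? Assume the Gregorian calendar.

January 1, 1860 is a Sunday.
Jan 1, 1860 → Feb 1, 1860: 31 days (January has 31).
Feb 1, 1860 → Mar 1, 1860: 29 days (February has 29).
Mar 1, 1860 → Apr 1, 1860: 31 days (March has 31).
Apr 1, 1860 → May 1, 1860: 30 days (April has 30).
May 1, 1860 → Jun 1, 1860: 31 days (May has 31).
Jun 1, 1860 → Jul 1, 1860: 30 days (June has 30).
Jul 1, 1860 → Aug 1, 1860: 31 days (July has 31).
Aug 1, 1860 → Sep 1, 1860: 31 days (August has 31).
Sep 1, 1860 → Oct 1, 1860: 30 days (September has 30).
Oct 1, 1860 → Oct 11, 1860: 10 days.
Total: 284 days.
284 mod 7 = 4, so Sunday + 4 = Thursday.

Thursday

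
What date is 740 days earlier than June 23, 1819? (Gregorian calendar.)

June 13, 1817

−365 (one year) → Jun 23, 1818 (375 left).
−23 → May 31, 1818 (end of May, 31 days; 352 left).
−31 → Apr 30, 1818 (end of Apr, 30 days; 321 left).
−30 → Mar 31, 1818 (end of Mar, 31 days; 291 left).
−31 → Feb 28, 1818 (end of Feb, 28 days; 260 left).
−28 → Jan 31, 1818 (end of Jan, 31 days; 232 left).
−31 → Dec 31, 1817 (end of Dec, 31 days; 201 left).
−31 → Nov 30, 1817 (end of Nov, 30 days; 170 left).
−30 → Oct 31, 1817 (end of Oct, 31 days; 140 left).
−31 → Sep 30, 1817 (end of Sep, 30 days; 109 left).
−30 → Aug 31, 1817 (end of Aug, 31 days; 79 left).
−31 → Jul 31, 1817 (end of Jul, 31 days; 48 left).
−31 → Jun 30, 1817 (end of Jun, 30 days; 17 left).
−17 → Jun 13, 1817.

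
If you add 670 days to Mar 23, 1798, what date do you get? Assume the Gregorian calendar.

January 22, 1800

+365 (one year) → Mar 23, 1799 (305 left).
Mar has 31 days: +9 → Apr 1, 1799 (296 left).
Apr has 30 days: +30 → May 1, 1799 (266 left).
May has 31 days: +31 → Jun 1, 1799 (235 left).
Jun has 30 days: +30 → Jul 1, 1799 (205 left).
Jul has 31 days: +31 → Aug 1, 1799 (174 left).
Aug has 31 days: +31 → Sep 1, 1799 (143 left).
Sep has 30 days: +30 → Oct 1, 1799 (113 left).
Oct has 31 days: +31 → Nov 1, 1799 (82 left).
Nov has 30 days: +30 → Dec 1, 1799 (52 left).
Dec has 31 days: +31 → Jan 1, 1800 (21 left).
+21 → Jan 22, 1800.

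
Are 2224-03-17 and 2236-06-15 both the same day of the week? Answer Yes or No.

From Mar 17, 2224 to Jun 15, 2236 is 4473 days.
4473 mod 7 = 0, so they are the same weekday.
(Mar 17, 2224 is a Wednesday; Jun 15, 2236 is a Wednesday.)

Yes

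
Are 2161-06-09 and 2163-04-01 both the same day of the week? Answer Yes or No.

No

From Jun 9, 2161 to Apr 1, 2163 is 661 days.
661 mod 7 = 3, so they are different weekdays.
(Jun 9, 2161 is a Tuesday; Apr 1, 2163 is a Friday.)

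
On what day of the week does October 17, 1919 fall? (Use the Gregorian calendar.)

Doomsday rule: the anchor day for the 1900s is Wednesday. For year 19: 19÷12 = 1 r 7, and 7÷4 = 1, so 1+7+1 = 9.
Wednesday + 9 ≡ Friday — that's 1919's doomsday.
In October the doomsday date is Oct 10.
Oct 17 is 7 days after Oct 10; 7 mod 7 = 0, so Friday + 0 = Friday.

Friday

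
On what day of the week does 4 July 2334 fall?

Wednesday

Doomsday rule: the anchor day for the 2300s is Wednesday. For year 34: 34÷12 = 2 r 10, and 10÷4 = 2, so 2+10+2 = 14.
Wednesday + 14 ≡ Wednesday — that's 2334's doomsday.
In July the doomsday date is Jul 11.
Jul 4 is 7 days before Jul 11; 7 mod 7 = 0, so Wednesday − 0 = Wednesday.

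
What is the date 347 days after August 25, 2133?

Aug has 31 days: +7 → Sep 1, 2133 (340 left).
Sep has 30 days: +30 → Oct 1, 2133 (310 left).
Oct has 31 days: +31 → Nov 1, 2133 (279 left).
Nov has 30 days: +30 → Dec 1, 2133 (249 left).
Dec has 31 days: +31 → Jan 1, 2134 (218 left).
Jan has 31 days: +31 → Feb 1, 2134 (187 left).
Feb has 28 days: +28 → Mar 1, 2134 (159 left).
Mar has 31 days: +31 → Apr 1, 2134 (128 left).
Apr has 30 days: +30 → May 1, 2134 (98 left).
May has 31 days: +31 → Jun 1, 2134 (67 left).
Jun has 30 days: +30 → Jul 1, 2134 (37 left).
Jul has 31 days: +31 → Aug 1, 2134 (6 left).
+6 → Aug 7, 2134.

August 7, 2134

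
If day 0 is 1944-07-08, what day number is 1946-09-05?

789

Jul 8, 1944 → Jul 8, 1945: 365 days.
Jul 8, 1945 → Jul 8, 1946: 365 days.
Jul 8, 1946 → Aug 8, 1946: 31 days (July has 31).
Aug 8, 1946 → Sep 5, 1946: 28 days.
Total: 789 days.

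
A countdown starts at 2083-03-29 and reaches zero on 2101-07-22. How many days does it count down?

6689

Mar 29, 2083 → Mar 29, 2084: 366 days (Feb 29, 2084 is in that span).
Mar 29, 2084 → Mar 29, 2085: 365 days.
Mar 29, 2085 → Mar 29, 2086: 365 days.
Mar 29, 2086 → Mar 29, 2087: 365 days.
Mar 29, 2087 → Mar 29, 2088: 366 days (Feb 29, 2088 is in that span).
Mar 29, 2088 → Mar 29, 2089: 365 days.
Mar 29, 2089 → Mar 29, 2090: 365 days.
Mar 29, 2090 → Mar 29, 2091: 365 days.
Mar 29, 2091 → Mar 29, 2092: 366 days (Feb 29, 2092 is in that span).
Mar 29, 2092 → Mar 29, 2093: 365 days.
Mar 29, 2093 → Mar 29, 2094: 365 days.
Mar 29, 2094 → Mar 29, 2095: 365 days.
Mar 29, 2095 → Mar 29, 2096: 366 days (Feb 29, 2096 is in that span).
Mar 29, 2096 → Mar 29, 2097: 365 days.
Mar 29, 2097 → Mar 29, 2098: 365 days.
Mar 29, 2098 → Mar 29, 2099: 365 days.
Mar 29, 2099 → Mar 29, 2100: 365 days.
Mar 29, 2100 → Mar 29, 2101: 365 days.
Mar 29, 2101 → Apr 29, 2101: 31 days (March has 31).
Apr 29, 2101 → May 29, 2101: 30 days (April has 30).
May 29, 2101 → Jun 29, 2101: 31 days (May has 31).
Jun 29, 2101 → Jul 22, 2101: 23 days.
Total: 6689 days.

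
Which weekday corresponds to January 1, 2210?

Doomsday rule: the anchor day for the 2200s is Friday. For year 10: 10÷12 = 0 r 10, and 10÷4 = 2, so 0+10+2 = 12.
Friday + 12 ≡ Wednesday — that's 2210's doomsday.
In January the doomsday date is Jan 3 (2210 is not a leap year).
Jan 1 is 2 days before Jan 3; 2 mod 7 = 2, so Wednesday − 2 = Monday.

Monday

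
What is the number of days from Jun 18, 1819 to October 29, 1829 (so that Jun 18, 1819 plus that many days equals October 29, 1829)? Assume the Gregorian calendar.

3786

Jun 18, 1819 → Jun 18, 1820: 366 days (Feb 29, 1820 is in that span).
Jun 18, 1820 → Jun 18, 1821: 365 days.
Jun 18, 1821 → Jun 18, 1822: 365 days.
Jun 18, 1822 → Jun 18, 1823: 365 days.
Jun 18, 1823 → Jun 18, 1824: 366 days (Feb 29, 1824 is in that span).
Jun 18, 1824 → Jun 18, 1825: 365 days.
Jun 18, 1825 → Jun 18, 1826: 365 days.
Jun 18, 1826 → Jun 18, 1827: 365 days.
Jun 18, 1827 → Jun 18, 1828: 366 days (Feb 29, 1828 is in that span).
Jun 18, 1828 → Jun 18, 1829: 365 days.
Jun 18, 1829 → Jul 18, 1829: 30 days (June has 30).
Jul 18, 1829 → Aug 18, 1829: 31 days (July has 31).
Aug 18, 1829 → Sep 18, 1829: 31 days (August has 31).
Sep 18, 1829 → Oct 18, 1829: 30 days (September has 30).
Oct 18, 1829 → Oct 29, 1829: 11 days.
Total: 3786 days.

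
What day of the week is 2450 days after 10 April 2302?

First find the weekday of Apr 10, 2302. Doomsday rule: the anchor day for the 2300s is Wednesday. For year 02: 2÷12 = 0 r 2, and 2÷4 = 0, so 0+2+0 = 2.
Wednesday + 2 ≡ Friday — that's 2302's doomsday.
In April the doomsday date is Apr 4.
Apr 10 is 6 days after Apr 4; 6 mod 7 = 6, so Friday + 6 = Thursday.
2450 mod 7 = 0, so 2450 days after a Thursday is Thursday + 0 = Thursday.

Thursday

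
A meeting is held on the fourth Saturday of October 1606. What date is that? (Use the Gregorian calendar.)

October 28, 1606

October 1, 1606 is a Sunday.
The first Saturday is therefore October 7 (6 days later).
The fourth Saturday is 7 + 3×7 = October 28.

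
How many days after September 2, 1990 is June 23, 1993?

1025

Sep 2, 1990 → Sep 2, 1991: 365 days.
Sep 2, 1991 → Sep 2, 1992: 366 days (Feb 29, 1992 is in that span).
Sep 2, 1992 → Oct 2, 1992: 30 days (September has 30).
Oct 2, 1992 → Nov 2, 1992: 31 days (October has 31).
Nov 2, 1992 → Dec 2, 1992: 30 days (November has 30).
Dec 2, 1992 → Jan 2, 1993: 31 days (December has 31).
Jan 2, 1993 → Feb 2, 1993: 31 days (January has 31).
Feb 2, 1993 → Mar 2, 1993: 28 days (February has 28).
Mar 2, 1993 → Apr 2, 1993: 31 days (March has 31).
Apr 2, 1993 → May 2, 1993: 30 days (April has 30).
May 2, 1993 → Jun 2, 1993: 31 days (May has 31).
Jun 2, 1993 → Jun 23, 1993: 21 days.
Total: 1025 days.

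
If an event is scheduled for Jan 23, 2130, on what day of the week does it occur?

Monday

Doomsday rule: the anchor day for the 2100s is Sunday. For year 30: 30÷12 = 2 r 6, and 6÷4 = 1, so 2+6+1 = 9.
Sunday + 9 ≡ Tuesday — that's 2130's doomsday.
In January the doomsday date is Jan 3 (2130 is not a leap year).
Jan 23 is 20 days after Jan 3; 20 mod 7 = 6, so Tuesday + 6 = Monday.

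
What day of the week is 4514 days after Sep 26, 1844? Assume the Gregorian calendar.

Sep 26, 1844 is a Thursday.
4514 mod 7 = 6, so 4514 days after a Thursday is Thursday + 6 = Wednesday.

Wednesday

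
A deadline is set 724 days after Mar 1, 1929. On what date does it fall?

February 23, 1931

+365 (one year) → Mar 1, 1930 (359 left).
Mar has 31 days: +31 → Apr 1, 1930 (328 left).
Apr has 30 days: +30 → May 1, 1930 (298 left).
May has 31 days: +31 → Jun 1, 1930 (267 left).
Jun has 30 days: +30 → Jul 1, 1930 (237 left).
Jul has 31 days: +31 → Aug 1, 1930 (206 left).
Aug has 31 days: +31 → Sep 1, 1930 (175 left).
Sep has 30 days: +30 → Oct 1, 1930 (145 left).
Oct has 31 days: +31 → Nov 1, 1930 (114 left).
Nov has 30 days: +30 → Dec 1, 1930 (84 left).
Dec has 31 days: +31 → Jan 1, 1931 (53 left).
Jan has 31 days: +31 → Feb 1, 1931 (22 left).
+22 → Feb 23, 1931.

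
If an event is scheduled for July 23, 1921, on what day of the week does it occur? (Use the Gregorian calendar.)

Saturday

January 1, 1921 is a Saturday.
Jan 1, 1921 → Feb 1, 1921: 31 days (January has 31).
Feb 1, 1921 → Mar 1, 1921: 28 days (February has 28).
Mar 1, 1921 → Apr 1, 1921: 31 days (March has 31).
Apr 1, 1921 → May 1, 1921: 30 days (April has 30).
May 1, 1921 → Jun 1, 1921: 31 days (May has 31).
Jun 1, 1921 → Jul 1, 1921: 30 days (June has 30).
Jul 1, 1921 → Jul 23, 1921: 22 days.
Total: 203 days.
203 mod 7 = 0, so Saturday + 0 = Saturday.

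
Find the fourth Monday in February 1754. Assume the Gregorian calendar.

February 1, 1754 is a Friday.
The first Monday is therefore February 4 (3 days later).
The fourth Monday is 4 + 3×7 = February 25.

February 25, 1754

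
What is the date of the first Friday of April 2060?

April 1, 2060 is a Thursday.
The first Friday is therefore April 2 (1 days later).

April 2, 2060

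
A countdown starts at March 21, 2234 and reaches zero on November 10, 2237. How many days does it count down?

Mar 21, 2234 → Mar 21, 2235: 365 days.
Mar 21, 2235 → Mar 21, 2236: 366 days (Feb 29, 2236 is in that span).
Mar 21, 2236 → Mar 21, 2237: 365 days.
Mar 21, 2237 → Apr 21, 2237: 31 days (March has 31).
Apr 21, 2237 → May 21, 2237: 30 days (April has 30).
May 21, 2237 → Jun 21, 2237: 31 days (May has 31).
Jun 21, 2237 → Jul 21, 2237: 30 days (June has 30).
Jul 21, 2237 → Aug 21, 2237: 31 days (July has 31).
Aug 21, 2237 → Sep 21, 2237: 31 days (August has 31).
Sep 21, 2237 → Oct 21, 2237: 30 days (September has 30).
Oct 21, 2237 → Nov 10, 2237: 20 days.
Total: 1330 days.

1330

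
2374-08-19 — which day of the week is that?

Monday

Doomsday rule: the anchor day for the 2300s is Wednesday. For year 74: 74÷12 = 6 r 2, and 2÷4 = 0, so 6+2+0 = 8.
Wednesday + 8 ≡ Thursday — that's 2374's doomsday.
In August the doomsday date is Aug 8.
Aug 19 is 11 days after Aug 8; 11 mod 7 = 4, so Thursday + 4 = Monday.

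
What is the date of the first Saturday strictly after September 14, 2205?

September 21, 2205

Sep 14, 2205 is a Saturday.
From Saturday to the next Saturday is 7 days.
Sep 14, 2205 + 7 = Sep 21, 2205.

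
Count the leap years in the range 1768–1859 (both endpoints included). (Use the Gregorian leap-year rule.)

22

Multiples of 4 in [1768,1859]: 23.
Of those, multiples of 100: 1 (not leap unless ÷400).
Multiples of 400: 0.
Leap years = 23 − 1 + 0 = 22.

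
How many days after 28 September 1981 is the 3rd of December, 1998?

Sep 28, 1981 → Sep 28, 1982: 365 days.
Sep 28, 1982 → Sep 28, 1983: 365 days.
Sep 28, 1983 → Sep 28, 1984: 366 days (Feb 29, 1984 is in that span).
Sep 28, 1984 → Sep 28, 1985: 365 days.
Sep 28, 1985 → Sep 28, 1986: 365 days.
Sep 28, 1986 → Sep 28, 1987: 365 days.
Sep 28, 1987 → Sep 28, 1988: 366 days (Feb 29, 1988 is in that span).
Sep 28, 1988 → Sep 28, 1989: 365 days.
Sep 28, 1989 → Sep 28, 1990: 365 days.
Sep 28, 1990 → Sep 28, 1991: 365 days.
Sep 28, 1991 → Sep 28, 1992: 366 days (Feb 29, 1992 is in that span).
Sep 28, 1992 → Sep 28, 1993: 365 days.
Sep 28, 1993 → Sep 28, 1994: 365 days.
Sep 28, 1994 → Sep 28, 1995: 365 days.
Sep 28, 1995 → Sep 28, 1996: 366 days (Feb 29, 1996 is in that span).
Sep 28, 1996 → Sep 28, 1997: 365 days.
Sep 28, 1997 → Sep 28, 1998: 365 days.
Sep 28, 1998 → Oct 28, 1998: 30 days (September has 30).
Oct 28, 1998 → Nov 28, 1998: 31 days (October has 31).
Nov 28, 1998 → Dec 3, 1998: 5 days.
Total: 6275 days.

6275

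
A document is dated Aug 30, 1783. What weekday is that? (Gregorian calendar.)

Saturday

Doomsday rule: the anchor day for the 1700s is Sunday. For year 83: 83÷12 = 6 r 11, and 11÷4 = 2, so 6+11+2 = 19.
Sunday + 19 ≡ Friday — that's 1783's doomsday.
In August the doomsday date is Aug 8.
Aug 30 is 22 days after Aug 8; 22 mod 7 = 1, so Friday + 1 = Saturday.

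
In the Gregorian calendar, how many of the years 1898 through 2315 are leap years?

Multiples of 4 in [1898,2315]: 104.
Of those, multiples of 100: 5 (not leap unless ÷400).
Multiples of 400: 1.
Leap years = 104 − 5 + 1 = 100.

100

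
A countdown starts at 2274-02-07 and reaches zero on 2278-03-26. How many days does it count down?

1508

Feb 7, 2274 → Feb 7, 2275: 365 days.
Feb 7, 2275 → Feb 7, 2276: 365 days.
Feb 7, 2276 → Feb 7, 2277: 366 days (Feb 29, 2276 is in that span).
Feb 7, 2277 → Feb 7, 2278: 365 days.
Feb 7, 2278 → Mar 7, 2278: 28 days (February has 28).
Mar 7, 2278 → Mar 26, 2278: 19 days.
Total: 1508 days.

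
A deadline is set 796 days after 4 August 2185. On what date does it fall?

October 9, 2187

+365 (one year) → Aug 4, 2186 (431 left).
+365 (one year) → Aug 4, 2187 (66 left).
Aug has 31 days: +28 → Sep 1, 2187 (38 left).
Sep has 30 days: +30 → Oct 1, 2187 (8 left).
+8 → Oct 9, 2187.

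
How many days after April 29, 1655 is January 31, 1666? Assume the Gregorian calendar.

Apr 29, 1655 → Apr 29, 1656: 366 days (Feb 29, 1656 is in that span).
Apr 29, 1656 → Apr 29, 1657: 365 days.
Apr 29, 1657 → Apr 29, 1658: 365 days.
Apr 29, 1658 → Apr 29, 1659: 365 days.
Apr 29, 1659 → Apr 29, 1660: 366 days (Feb 29, 1660 is in that span).
Apr 29, 1660 → Apr 29, 1661: 365 days.
Apr 29, 1661 → Apr 29, 1662: 365 days.
Apr 29, 1662 → Apr 29, 1663: 365 days.
Apr 29, 1663 → Apr 29, 1664: 366 days (Feb 29, 1664 is in that span).
Apr 29, 1664 → Apr 29, 1665: 365 days.
Apr 29, 1665 → May 29, 1665: 30 days (April has 30).
May 29, 1665 → Jun 29, 1665: 31 days (May has 31).
Jun 29, 1665 → Jul 29, 1665: 30 days (June has 30).
Jul 29, 1665 → Aug 29, 1665: 31 days (July has 31).
Aug 29, 1665 → Sep 29, 1665: 31 days (August has 31).
Sep 29, 1665 → Oct 29, 1665: 30 days (September has 30).
Oct 29, 1665 → Nov 29, 1665: 31 days (October has 31).
Nov 29, 1665 → Dec 29, 1665: 30 days (November has 30).
Dec 29, 1665 → Jan 29, 1666: 31 days (December has 31).
Jan 29, 1666 → Jan 31, 1666: 2 days.
Total: 3930 days.

3930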